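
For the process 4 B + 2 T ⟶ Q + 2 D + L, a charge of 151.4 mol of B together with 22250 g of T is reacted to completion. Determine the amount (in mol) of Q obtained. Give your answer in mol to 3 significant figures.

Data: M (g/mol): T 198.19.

37.9 mol

n(B) = 151.4 mol
n(T) = 22250 / 198.19 = 112.3 mol
n/ν → B: 37.85, T: 56.15; B is limiting.
n(Q) = (1/4) × 151.4 = 37.85 mol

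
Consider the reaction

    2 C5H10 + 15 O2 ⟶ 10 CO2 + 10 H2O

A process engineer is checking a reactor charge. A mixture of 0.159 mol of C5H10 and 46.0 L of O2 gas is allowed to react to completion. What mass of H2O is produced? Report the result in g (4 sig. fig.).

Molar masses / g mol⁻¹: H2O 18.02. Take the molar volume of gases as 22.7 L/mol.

14.33 g

n(C5H10) = 0.1590 mol
n(O2) = 46.00 / 22.7 = 2.026 mol
n/ν for C5H10 = 0.1590/2 = 0.07950
n/ν for O2 = 2.026/15 = 0.1351
Smallest n/ν is C5H10 → limiting reagent.
n(H2O) = (10/2) × 0.1590 = 0.7950 mol
mass = 0.7950 × 18.02 = 14.33 g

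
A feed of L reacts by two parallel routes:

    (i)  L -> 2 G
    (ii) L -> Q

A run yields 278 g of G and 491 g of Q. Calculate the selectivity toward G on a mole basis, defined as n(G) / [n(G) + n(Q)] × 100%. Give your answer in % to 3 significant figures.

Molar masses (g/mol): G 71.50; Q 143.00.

n(G) = 278 / 71.50 = 3.888 mol
n(Q) = 491 / 143.00 = 3.434 mol
selectivity = 3.888/(3.888+3.434) × 100 = 53.10 %

53.1 %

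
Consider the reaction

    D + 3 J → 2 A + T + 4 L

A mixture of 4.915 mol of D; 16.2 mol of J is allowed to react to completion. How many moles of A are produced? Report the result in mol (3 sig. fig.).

9.83 mol

n(D) = 4.915 mol
n(J) = 16.20 mol
n/ν → D: 4.915, J: 5.400; D is limiting.
n(A) = (2/1) × 4.915 = 9.830 mol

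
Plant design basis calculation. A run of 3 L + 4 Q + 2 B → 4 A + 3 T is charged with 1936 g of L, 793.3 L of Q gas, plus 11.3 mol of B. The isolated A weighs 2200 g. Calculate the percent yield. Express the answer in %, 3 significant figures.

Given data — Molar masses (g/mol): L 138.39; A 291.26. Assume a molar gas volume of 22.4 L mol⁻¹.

n(L) = 1936 / 138.39 = 13.99 mol
n(Q) = 793.3 / 22.4 = 35.42 mol
n(B) = 11.30 mol
n/ν for L = 13.99/3 = 4.663
n/ν for Q = 35.42/4 = 8.855
n/ν for B = 11.30/2 = 5.650
Smallest n/ν is L → limiting reagent.
theoretical n(A) = (4/3) × 13.99 = 18.65 mol → 5432 g
% yield = 2200 / 5432 × 100 = 40.50 %

40.5 %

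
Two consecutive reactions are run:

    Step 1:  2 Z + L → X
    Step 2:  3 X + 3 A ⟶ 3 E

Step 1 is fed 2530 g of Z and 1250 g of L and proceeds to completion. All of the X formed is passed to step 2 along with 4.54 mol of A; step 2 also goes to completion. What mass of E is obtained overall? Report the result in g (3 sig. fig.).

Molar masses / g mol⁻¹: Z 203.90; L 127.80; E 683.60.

3100 g

Step 1:
n(Z) = 2530 / 203.90 = 12.41 mol
n(L) = 1250 / 127.80 = 9.781 mol
n/ν for Z = 12.41/2 = 6.205
n/ν for L = 9.781/1 = 9.781
Smallest n/ν is Z → limiting reagent.
n(X) produced = (1/2) × 12.41 = 6.205 mol
Step 2:
n(X) available = 6.205 mol
n(A) = 4.540 mol
n/ν for X = 6.205/3 = 2.068
n/ν for A = 4.540/3 = 1.513
Smallest n/ν is A → limiting reagent.
n(E) = (3/3) × 4.540 = 4.540 mol
mass = 4.540 × 683.60 = 3104 g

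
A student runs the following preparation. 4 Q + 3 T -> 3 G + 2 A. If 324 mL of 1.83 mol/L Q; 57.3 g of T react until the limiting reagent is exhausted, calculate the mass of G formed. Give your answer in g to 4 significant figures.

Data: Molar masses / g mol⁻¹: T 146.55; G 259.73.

n(Q) = 1.83 × 324.0/1000 = 0.5929 mol
n(T) = 57.30 / 146.55 = 0.3910 mol
n/ν for Q = 0.5929/4 = 0.1482
n/ν for T = 0.3910/3 = 0.1303
Smallest n/ν is T → limiting reagent.
n(G) = (3/3) × 0.3910 = 0.3910 mol
mass = 0.3910 × 259.73 = 101.6 g

101.6 g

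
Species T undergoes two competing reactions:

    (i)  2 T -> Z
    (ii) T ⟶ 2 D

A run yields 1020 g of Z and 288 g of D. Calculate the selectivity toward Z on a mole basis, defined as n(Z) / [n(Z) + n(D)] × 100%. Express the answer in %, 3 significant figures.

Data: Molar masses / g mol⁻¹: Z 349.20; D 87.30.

47.0 %

n(Z) = 1020 / 349.20 = 2.921 mol
n(D) = 288 / 87.30 = 3.299 mol
selectivity = 2.921/(2.921+3.299) × 100 = 46.96 %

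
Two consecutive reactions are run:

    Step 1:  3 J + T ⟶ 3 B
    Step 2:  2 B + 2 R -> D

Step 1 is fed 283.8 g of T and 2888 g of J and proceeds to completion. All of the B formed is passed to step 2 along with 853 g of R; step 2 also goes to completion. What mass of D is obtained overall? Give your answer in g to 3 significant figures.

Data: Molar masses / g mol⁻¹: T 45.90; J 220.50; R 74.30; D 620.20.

3560 g

Step 1:
n(T) = 283.8 / 45.90 = 6.183 mol
n(J) = 2888 / 220.50 = 13.10 mol
n/ν for T = 6.183/1 = 6.183
n/ν for J = 13.10/3 = 4.367
Smallest n/ν is J → limiting reagent.
n(B) produced = (3/3) × 13.10 = 13.10 mol
Step 2:
n(B) available = 13.10 mol
n(R) = 853.0 / 74.30 = 11.48 mol
n/ν for B = 13.10/2 = 6.550
n/ν for R = 11.48/2 = 5.740
Smallest n/ν is R → limiting reagent.
n(D) = (1/2) × 11.48 = 5.740 mol
mass = 5.740 × 620.20 = 3560 g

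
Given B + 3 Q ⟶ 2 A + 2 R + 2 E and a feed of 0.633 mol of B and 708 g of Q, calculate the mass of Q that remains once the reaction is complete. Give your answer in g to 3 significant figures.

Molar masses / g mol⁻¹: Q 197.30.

333 g

n(B) = 0.6330 mol
n(Q) = 708.0 / 197.30 = 3.588 mol
n/ν for B = 0.6330/1 = 0.6330
n/ν for Q = 3.588/3 = 1.196
Smallest n/ν is B → limiting reagent.
Q consumed = (3/1) × 0.6330 = 1.899 mol
Q remaining = 3.588 − 1.899 = 1.689 mol
mass = 1.689 × 197.30 = 333.2 g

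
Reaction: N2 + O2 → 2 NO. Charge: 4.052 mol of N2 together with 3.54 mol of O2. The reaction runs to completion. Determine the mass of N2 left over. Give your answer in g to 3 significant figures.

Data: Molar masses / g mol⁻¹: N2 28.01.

14.3 g

n(N2) = 4.052 mol
n(O2) = 3.540 mol
n/ν → N2: 4.052, O2: 3.540; O2 is limiting.
N2 consumed = (1/1) × 3.540 = 3.540 mol
N2 remaining = 4.052 − 3.540 = 0.5120 mol
mass = 0.5120 × 28.01 = 14.34 g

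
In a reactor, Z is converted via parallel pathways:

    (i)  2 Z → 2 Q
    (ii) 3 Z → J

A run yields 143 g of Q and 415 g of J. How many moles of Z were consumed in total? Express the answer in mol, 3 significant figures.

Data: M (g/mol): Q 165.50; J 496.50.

n(Q) = 143 / 165.50 = 0.8640 mol
n(J) = 415 / 496.50 = 0.8359 mol
n(Z) via (i) = (2/2)×0.8640 = 0.8640 mol
n(Z) via (ii) = (3/1)×0.8359 = 2.508 mol
total n(Z) = 0.8640 + 2.508 = 3.372 mol

3.37 mol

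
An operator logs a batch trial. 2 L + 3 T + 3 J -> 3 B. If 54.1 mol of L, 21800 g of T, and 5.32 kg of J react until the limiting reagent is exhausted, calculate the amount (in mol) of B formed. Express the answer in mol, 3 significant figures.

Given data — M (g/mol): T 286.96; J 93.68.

n(L) = 54.10 mol
n(T) = 21800 / 286.96 = 75.97 mol
n(J) = 5.320×1000 / 93.68 = 56.79 mol
n/ν → L: 27.05, T: 25.32, J: 18.93; J is limiting.
n(B) = (3/3) × 56.79 = 56.79 mol

56.8 mol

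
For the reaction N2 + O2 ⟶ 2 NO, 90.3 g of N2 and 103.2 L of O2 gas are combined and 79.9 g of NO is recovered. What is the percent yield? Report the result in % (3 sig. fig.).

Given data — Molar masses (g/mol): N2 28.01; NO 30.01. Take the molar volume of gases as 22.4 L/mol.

41.3 %

n(N2) = 90.30 / 28.01 = 3.224 mol
n(O2) = 103.2 / 22.4 = 4.607 mol
n/ν for N2 = 3.224/1 = 3.224
n/ν for O2 = 4.607/1 = 4.607
Smallest n/ν is N2 → limiting reagent.
theoretical n(NO) = (2/1) × 3.224 = 6.448 mol → 193.5 g
% yield = 79.9 / 193.5 × 100 = 41.29 %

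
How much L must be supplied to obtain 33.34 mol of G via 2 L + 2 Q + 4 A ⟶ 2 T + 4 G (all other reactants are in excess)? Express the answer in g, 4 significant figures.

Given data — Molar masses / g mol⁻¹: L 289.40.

n(G) = 33.34 mol
n(L) = (2/4) × 33.34 = 16.67 mol
mass = 16.67 × 289.40 = 4824 g

4824 g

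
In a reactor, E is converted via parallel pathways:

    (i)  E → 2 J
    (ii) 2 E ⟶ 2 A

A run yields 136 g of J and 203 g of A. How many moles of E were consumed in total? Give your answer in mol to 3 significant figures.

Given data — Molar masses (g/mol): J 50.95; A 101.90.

3.33 mol

n(J) = 136 / 50.95 = 2.669 mol
n(A) = 203 / 101.90 = 1.992 mol
n(E) via (i) = (1/2)×2.669 = 1.335 mol
n(E) via (ii) = (2/2)×1.992 = 1.992 mol
total n(E) = 1.335 + 1.992 = 3.327 mol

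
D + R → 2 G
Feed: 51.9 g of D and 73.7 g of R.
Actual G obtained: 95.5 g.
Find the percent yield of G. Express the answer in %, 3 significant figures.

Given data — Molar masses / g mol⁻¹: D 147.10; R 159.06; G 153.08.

88.4 %

n(D) = 51.90 / 147.10 = 0.3528 mol
n(R) = 73.70 / 159.06 = 0.4633 mol
n/ν for D = 0.3528/1 = 0.3528
n/ν for R = 0.4633/1 = 0.4633
Smallest n/ν is D → limiting reagent.
theoretical n(G) = (2/1) × 0.3528 = 0.7056 mol → 108.0 g
% yield = 95.5 / 108.0 × 100 = 88.43 %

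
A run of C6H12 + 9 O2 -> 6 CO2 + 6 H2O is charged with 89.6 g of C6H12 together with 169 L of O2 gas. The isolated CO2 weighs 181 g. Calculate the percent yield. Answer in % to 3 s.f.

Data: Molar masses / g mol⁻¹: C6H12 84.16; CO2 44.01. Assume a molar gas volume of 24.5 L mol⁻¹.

n(C6H12) = 89.60 / 84.16 = 1.065 mol
n(O2) = 169.0 / 24.5 = 6.898 mol
n/ν → C6H12: 1.065, O2: 0.7664; O2 is limiting.
theoretical n(CO2) = (6/9) × 6.898 = 4.599 mol → 202.4 g
% yield = 181 / 202.4 × 100 = 89.43 %

89.4 %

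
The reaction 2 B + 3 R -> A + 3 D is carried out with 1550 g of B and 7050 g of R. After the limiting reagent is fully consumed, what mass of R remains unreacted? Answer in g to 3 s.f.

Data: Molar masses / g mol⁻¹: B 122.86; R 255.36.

2220 g

n(B) = 1550 / 122.86 = 12.62 mol
n(R) = 7050 / 255.36 = 27.61 mol
n/ν → B: 6.310, R: 9.203; B is limiting.
R consumed = (3/2) × 12.62 = 18.93 mol
R remaining = 27.61 − 18.93 = 8.680 mol
mass = 8.680 × 255.36 = 2217 g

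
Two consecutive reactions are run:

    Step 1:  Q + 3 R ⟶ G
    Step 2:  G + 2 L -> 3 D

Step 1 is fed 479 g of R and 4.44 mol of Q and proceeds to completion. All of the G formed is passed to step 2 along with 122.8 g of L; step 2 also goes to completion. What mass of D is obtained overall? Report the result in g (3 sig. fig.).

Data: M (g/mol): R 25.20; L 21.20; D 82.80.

Step 1:
n(R) = 479.0 / 25.20 = 19.01 mol
n(Q) = 4.440 mol
n/ν for R = 19.01/3 = 6.337
n/ν for Q = 4.440/1 = 4.440
Smallest n/ν is Q → limiting reagent.
n(G) produced = (1/1) × 4.440 = 4.440 mol
Step 2:
n(G) available = 4.440 mol
n(L) = 122.8 / 21.20 = 5.792 mol
n/ν for G = 4.440/1 = 4.440
n/ν for L = 5.792/2 = 2.896
Smallest n/ν is L → limiting reagent.
n(D) = (3/2) × 5.792 = 8.688 mol
mass = 8.688 × 82.80 = 719.4 g

719 g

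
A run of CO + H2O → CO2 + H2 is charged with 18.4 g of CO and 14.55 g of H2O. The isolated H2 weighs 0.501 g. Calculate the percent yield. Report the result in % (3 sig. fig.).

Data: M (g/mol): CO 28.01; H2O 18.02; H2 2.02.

37.8 %

n(CO) = 18.40 / 28.01 = 0.6569 mol
n(H2O) = 14.55 / 18.02 = 0.8074 mol
n/ν → CO: 0.6569, H2O: 0.8074; CO is limiting.
theoretical n(H2) = (1/1) × 0.6569 = 0.6569 mol → 1.327 g
% yield = 0.501 / 1.327 × 100 = 37.75 %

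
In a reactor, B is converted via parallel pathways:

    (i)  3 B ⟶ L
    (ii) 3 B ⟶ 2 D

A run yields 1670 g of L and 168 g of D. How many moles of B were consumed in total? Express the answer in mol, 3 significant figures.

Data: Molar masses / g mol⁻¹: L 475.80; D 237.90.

n(L) = 1670 / 475.80 = 3.510 mol
n(D) = 168 / 237.90 = 0.7062 mol
n(B) via (i) = (3/1)×3.510 = 10.53 mol
n(B) via (ii) = (3/2)×0.7062 = 1.059 mol
total n(B) = 10.53 + 1.059 = 11.59 mol

11.6 mol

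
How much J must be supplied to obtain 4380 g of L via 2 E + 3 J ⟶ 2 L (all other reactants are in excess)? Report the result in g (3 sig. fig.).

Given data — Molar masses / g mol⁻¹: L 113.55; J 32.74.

n(L) = 4380 / 113.55 = 38.57 mol
n(J) = (3/2) × 38.57 = 57.86 mol
mass = 57.86 × 32.74 = 1894 g

1890 g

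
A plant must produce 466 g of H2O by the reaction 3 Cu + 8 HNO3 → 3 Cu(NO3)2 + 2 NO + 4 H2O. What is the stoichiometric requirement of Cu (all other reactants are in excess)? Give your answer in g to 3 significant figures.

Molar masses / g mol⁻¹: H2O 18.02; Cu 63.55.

1230 g

n(H2O) = 466 / 18.02 = 25.86 mol
n(Cu) = (3/4) × 25.86 = 19.40 mol
mass = 19.40 × 63.55 = 1233 g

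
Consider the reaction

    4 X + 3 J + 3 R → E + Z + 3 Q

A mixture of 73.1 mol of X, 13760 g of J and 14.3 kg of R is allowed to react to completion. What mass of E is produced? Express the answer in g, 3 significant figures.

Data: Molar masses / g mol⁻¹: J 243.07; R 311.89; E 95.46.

n(X) = 73.10 mol
n(J) = 13760 / 243.07 = 56.61 mol
n(R) = 14.30×1000 / 311.89 = 45.85 mol
n/ν → X: 18.28, J: 18.87, R: 15.28; R is limiting.
n(E) = (1/3) × 45.85 = 15.28 mol
mass = 15.28 × 95.46 = 1459 g

1460 g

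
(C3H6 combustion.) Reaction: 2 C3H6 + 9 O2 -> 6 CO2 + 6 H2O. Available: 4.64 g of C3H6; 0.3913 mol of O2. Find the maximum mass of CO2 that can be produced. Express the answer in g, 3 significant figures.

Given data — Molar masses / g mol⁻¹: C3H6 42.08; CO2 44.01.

11.5 g

n(C3H6) = 4.640 / 42.08 = 0.1103 mol
n(O2) = 0.3913 mol
n/ν for C3H6 = 0.1103/2 = 0.05515
n/ν for O2 = 0.3913/9 = 0.04348
Smallest n/ν is O2 → limiting reagent.
n(CO2) = (6/9) × 0.3913 = 0.2609 mol
mass = 0.2609 × 44.01 = 11.48 g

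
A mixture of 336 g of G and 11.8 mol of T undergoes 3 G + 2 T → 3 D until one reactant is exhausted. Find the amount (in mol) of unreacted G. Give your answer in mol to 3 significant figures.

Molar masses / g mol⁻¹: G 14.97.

n(G) = 336.0 / 14.97 = 22.44 mol
n(T) = 11.80 mol
n/ν → G: 7.480, T: 5.900; T is limiting.
G consumed = (3/2) × 11.80 = 17.70 mol
G remaining = 22.44 − 17.70 = 4.740 mol

4.74 mol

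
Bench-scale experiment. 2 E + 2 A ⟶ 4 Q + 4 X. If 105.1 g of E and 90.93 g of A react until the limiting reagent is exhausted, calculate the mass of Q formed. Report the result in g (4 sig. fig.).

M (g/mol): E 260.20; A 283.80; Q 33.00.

21.15 g

n(E) = 105.1 / 260.20 = 0.4039 mol
n(A) = 90.93 / 283.80 = 0.3204 mol
n/ν → E: 0.2020, A: 0.1602; A is limiting.
n(Q) = (4/2) × 0.3204 = 0.6408 mol
mass = 0.6408 × 33.00 = 21.15 g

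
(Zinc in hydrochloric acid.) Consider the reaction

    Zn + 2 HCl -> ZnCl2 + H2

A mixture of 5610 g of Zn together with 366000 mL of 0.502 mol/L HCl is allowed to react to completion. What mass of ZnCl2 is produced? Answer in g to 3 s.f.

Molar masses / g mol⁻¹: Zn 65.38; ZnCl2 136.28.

n(Zn) = 5610 / 65.38 = 85.81 mol
n(HCl) = 0.502 × 366000/1000 = 183.7 mol
n/ν → Zn: 85.81, HCl: 91.85; Zn is limiting.
n(ZnCl2) = (1/1) × 85.81 = 85.81 mol
mass = 85.81 × 136.28 = 11690 g

11700 g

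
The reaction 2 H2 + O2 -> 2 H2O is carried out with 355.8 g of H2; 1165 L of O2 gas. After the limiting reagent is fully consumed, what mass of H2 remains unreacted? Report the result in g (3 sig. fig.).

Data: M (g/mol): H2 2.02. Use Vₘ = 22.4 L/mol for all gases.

146 g

n(H2) = 355.8 / 2.02 = 176.1 mol
n(O2) = 1165 / 22.4 = 52.01 mol
n/ν for H2 = 176.1/2 = 88.05
n/ν for O2 = 52.01/1 = 52.01
Smallest n/ν is O2 → limiting reagent.
H2 consumed = (2/1) × 52.01 = 104.0 mol
H2 remaining = 176.1 − 104.0 = 72.10 mol
mass = 72.10 × 2.02 = 145.6 g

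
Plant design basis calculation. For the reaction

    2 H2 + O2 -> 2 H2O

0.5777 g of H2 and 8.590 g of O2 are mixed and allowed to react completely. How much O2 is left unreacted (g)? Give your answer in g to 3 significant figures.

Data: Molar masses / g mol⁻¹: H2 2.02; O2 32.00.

n(H2) = 0.5777 / 2.02 = 0.2860 mol
n(O2) = 8.590 / 32.00 = 0.2684 mol
n/ν → H2: 0.1430, O2: 0.2684; H2 is limiting.
O2 consumed = (1/2) × 0.2860 = 0.1430 mol
O2 remaining = 0.2684 − 0.1430 = 0.1254 mol
mass = 0.1254 × 32.00 = 4.013 g

4.01 g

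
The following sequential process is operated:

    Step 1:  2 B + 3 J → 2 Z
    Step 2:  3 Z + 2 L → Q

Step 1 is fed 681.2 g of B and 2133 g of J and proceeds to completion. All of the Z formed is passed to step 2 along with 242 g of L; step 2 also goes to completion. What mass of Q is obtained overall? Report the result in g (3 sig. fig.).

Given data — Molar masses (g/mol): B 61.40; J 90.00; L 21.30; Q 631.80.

Step 1:
n(B) = 681.2 / 61.40 = 11.09 mol
n(J) = 2133 / 90.00 = 23.70 mol
n/ν → B: 5.545, J: 7.900; B is limiting.
n(Z) produced = (2/2) × 11.09 = 11.09 mol
Step 2:
n(Z) available = 11.09 mol
n(L) = 242.0 / 21.30 = 11.36 mol
n/ν → Z: 3.697, L: 5.680; Z is limiting.
n(Q) = (1/3) × 11.09 = 3.697 mol
mass = 3.697 × 631.80 = 2336 g

2340 g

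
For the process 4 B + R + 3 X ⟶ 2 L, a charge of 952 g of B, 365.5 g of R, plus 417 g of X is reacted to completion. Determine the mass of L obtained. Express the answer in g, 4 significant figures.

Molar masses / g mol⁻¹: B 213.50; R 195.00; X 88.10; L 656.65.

n(B) = 952.0 / 213.50 = 4.459 mol
n(R) = 365.5 / 195.00 = 1.874 mol
n(X) = 417.0 / 88.10 = 4.733 mol
n/ν for B = 4.459/4 = 1.115
n/ν for R = 1.874/1 = 1.874
n/ν for X = 4.733/3 = 1.578
Smallest n/ν is B → limiting reagent.
n(L) = (2/4) × 4.459 = 2.230 mol
mass = 2.230 × 656.65 = 1464 g

1464 g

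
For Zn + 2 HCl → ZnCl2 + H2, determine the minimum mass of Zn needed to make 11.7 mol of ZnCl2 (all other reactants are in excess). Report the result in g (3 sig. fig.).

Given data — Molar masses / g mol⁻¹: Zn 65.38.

n(ZnCl2) = 11.70 mol
n(Zn) = (1/1) × 11.70 = 11.70 mol
mass = 11.70 × 65.38 = 764.9 g

765 g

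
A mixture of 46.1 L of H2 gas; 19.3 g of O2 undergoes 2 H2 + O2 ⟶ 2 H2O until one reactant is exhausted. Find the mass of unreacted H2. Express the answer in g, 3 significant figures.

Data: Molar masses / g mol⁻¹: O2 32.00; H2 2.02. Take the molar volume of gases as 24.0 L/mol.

n(H2) = 46.10 / 24.0 = 1.921 mol
n(O2) = 19.30 / 32.00 = 0.6031 mol
n/ν → H2: 0.9605, O2: 0.6031; O2 is limiting.
H2 consumed = (2/1) × 0.6031 = 1.206 mol
H2 remaining = 1.921 − 1.206 = 0.7150 mol
mass = 0.7150 × 2.02 = 1.444 g

1.44 g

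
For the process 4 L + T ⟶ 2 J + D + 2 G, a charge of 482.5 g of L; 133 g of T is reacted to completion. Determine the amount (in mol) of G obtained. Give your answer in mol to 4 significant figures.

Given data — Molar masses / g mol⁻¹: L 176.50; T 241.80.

1.100 mol

n(L) = 482.5 / 176.50 = 2.734 mol
n(T) = 133.0 / 241.80 = 0.5500 mol
n/ν for L = 2.734/4 = 0.6835
n/ν for T = 0.5500/1 = 0.5500
Smallest n/ν is T → limiting reagent.
n(G) = (2/1) × 0.5500 = 1.100 mol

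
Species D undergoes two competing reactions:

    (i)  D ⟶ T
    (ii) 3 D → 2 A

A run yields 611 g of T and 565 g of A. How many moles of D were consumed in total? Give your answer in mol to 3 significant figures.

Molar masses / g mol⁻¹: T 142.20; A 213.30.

8.27 mol

n(T) = 611 / 142.20 = 4.297 mol
n(A) = 565 / 213.30 = 2.649 mol
n(D) via (i) = (1/1)×4.297 = 4.297 mol
n(D) via (ii) = (3/2)×2.649 = 3.974 mol
total n(D) = 4.297 + 3.974 = 8.271 mol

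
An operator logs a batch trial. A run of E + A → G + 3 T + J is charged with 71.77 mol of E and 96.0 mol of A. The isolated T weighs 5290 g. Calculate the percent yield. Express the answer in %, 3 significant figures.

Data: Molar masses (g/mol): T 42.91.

n(E) = 71.77 mol
n(A) = 96.00 mol
n/ν for E = 71.77/1 = 71.77
n/ν for A = 96.00/1 = 96.00
Smallest n/ν is E → limiting reagent.
theoretical n(T) = (3/1) × 71.77 = 215.3 mol → 9239 g
% yield = 5290 / 9239 × 100 = 57.26 %

57.3 %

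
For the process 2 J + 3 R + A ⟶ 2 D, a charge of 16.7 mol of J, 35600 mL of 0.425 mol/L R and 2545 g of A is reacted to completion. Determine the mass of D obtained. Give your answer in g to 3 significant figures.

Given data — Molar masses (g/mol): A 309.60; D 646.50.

n(J) = 16.70 mol
n(R) = 0.425 × 35600/1000 = 15.13 mol
n(A) = 2545 / 309.60 = 8.220 mol
n/ν for J = 16.70/2 = 8.350
n/ν for R = 15.13/3 = 5.043
n/ν for A = 8.220/1 = 8.220
Smallest n/ν is R → limiting reagent.
n(D) = (2/3) × 15.13 = 10.09 mol
mass = 10.09 × 646.50 = 6523 g

6520 g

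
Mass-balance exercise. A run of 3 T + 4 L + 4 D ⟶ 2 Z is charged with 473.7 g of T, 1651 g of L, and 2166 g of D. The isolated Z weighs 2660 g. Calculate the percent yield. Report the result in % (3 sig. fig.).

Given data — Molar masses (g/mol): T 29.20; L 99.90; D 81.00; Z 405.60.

79.4 %

n(T) = 473.7 / 29.20 = 16.22 mol
n(L) = 1651 / 99.90 = 16.53 mol
n(D) = 2166 / 81.00 = 26.74 mol
n/ν for T = 16.22/3 = 5.407
n/ν for L = 16.53/4 = 4.133
n/ν for D = 26.74/4 = 6.685
Smallest n/ν is L → limiting reagent.
theoretical n(Z) = (2/4) × 16.53 = 8.265 mol → 3352 g
% yield = 2660 / 3352 × 100 = 79.36 %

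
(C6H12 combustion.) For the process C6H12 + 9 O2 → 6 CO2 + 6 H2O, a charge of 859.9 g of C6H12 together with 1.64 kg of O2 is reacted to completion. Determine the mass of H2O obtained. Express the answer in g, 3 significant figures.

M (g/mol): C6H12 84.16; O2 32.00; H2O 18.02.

616 g

n(C6H12) = 859.9 / 84.16 = 10.22 mol
n(O2) = 1.640×1000 / 32.00 = 51.25 mol
n/ν for C6H12 = 10.22/1 = 10.22
n/ν for O2 = 51.25/9 = 5.694
Smallest n/ν is O2 → limiting reagent.
n(H2O) = (6/9) × 51.25 = 34.17 mol
mass = 34.17 × 18.02 = 615.7 g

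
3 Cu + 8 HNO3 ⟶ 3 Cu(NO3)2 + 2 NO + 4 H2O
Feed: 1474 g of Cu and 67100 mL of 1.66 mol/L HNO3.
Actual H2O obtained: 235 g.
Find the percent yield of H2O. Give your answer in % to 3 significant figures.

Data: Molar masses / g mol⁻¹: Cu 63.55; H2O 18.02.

42.2 %

n(Cu) = 1474 / 63.55 = 23.19 mol
n(HNO3) = 1.66 × 67100/1000 = 111.4 mol
n/ν for Cu = 23.19/3 = 7.730
n/ν for HNO3 = 111.4/8 = 13.93
Smallest n/ν is Cu → limiting reagent.
theoretical n(H2O) = (4/3) × 23.19 = 30.92 mol → 557.2 g
% yield = 235 / 557.2 × 100 = 42.18 %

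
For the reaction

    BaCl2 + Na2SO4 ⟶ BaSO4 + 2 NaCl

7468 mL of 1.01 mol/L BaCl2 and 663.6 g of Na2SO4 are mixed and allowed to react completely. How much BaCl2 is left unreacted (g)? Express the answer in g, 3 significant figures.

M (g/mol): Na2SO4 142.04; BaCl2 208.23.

n(BaCl2) = 1.01 × 7468/1000 = 7.543 mol
n(Na2SO4) = 663.6 / 142.04 = 4.672 mol
n/ν for BaCl2 = 7.543/1 = 7.543
n/ν for Na2SO4 = 4.672/1 = 4.672
Smallest n/ν is Na2SO4 → limiting reagent.
BaCl2 consumed = (1/1) × 4.672 = 4.672 mol
BaCl2 remaining = 7.543 − 4.672 = 2.871 mol
mass = 2.871 × 208.23 = 597.8 g

598 g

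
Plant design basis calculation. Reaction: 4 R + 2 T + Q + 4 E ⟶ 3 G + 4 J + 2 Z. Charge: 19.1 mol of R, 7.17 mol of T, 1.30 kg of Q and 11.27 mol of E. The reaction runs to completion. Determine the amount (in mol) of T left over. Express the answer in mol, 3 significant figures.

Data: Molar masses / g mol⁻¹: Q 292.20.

1.54 mol

n(R) = 19.10 mol
n(T) = 7.170 mol
n(Q) = 1.300×1000 / 292.20 = 4.449 mol
n(E) = 11.27 mol
n/ν for R = 19.10/4 = 4.775
n/ν for T = 7.170/2 = 3.585
n/ν for Q = 4.449/1 = 4.449
n/ν for E = 11.27/4 = 2.818
Smallest n/ν is E → limiting reagent.
T consumed = (2/4) × 11.27 = 5.635 mol
T remaining = 7.170 − 5.635 = 1.535 mol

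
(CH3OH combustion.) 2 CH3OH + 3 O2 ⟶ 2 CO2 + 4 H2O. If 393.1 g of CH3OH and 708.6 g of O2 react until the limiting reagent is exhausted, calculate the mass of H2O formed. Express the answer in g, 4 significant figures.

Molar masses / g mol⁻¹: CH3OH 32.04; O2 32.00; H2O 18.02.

n(CH3OH) = 393.1 / 32.04 = 12.27 mol
n(O2) = 708.6 / 32.00 = 22.14 mol
n/ν → CH3OH: 6.135, O2: 7.380; CH3OH is limiting.
n(H2O) = (4/2) × 12.27 = 24.54 mol
mass = 24.54 × 18.02 = 442.2 g

442.2 g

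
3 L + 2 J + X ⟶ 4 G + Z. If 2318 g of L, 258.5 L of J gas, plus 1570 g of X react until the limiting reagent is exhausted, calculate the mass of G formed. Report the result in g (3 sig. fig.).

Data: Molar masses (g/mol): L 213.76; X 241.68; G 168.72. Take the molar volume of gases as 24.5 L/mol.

2440 g

n(L) = 2318 / 213.76 = 10.84 mol
n(J) = 258.5 / 24.5 = 10.55 mol
n(X) = 1570 / 241.68 = 6.496 mol
n/ν for L = 10.84/3 = 3.613
n/ν for J = 10.55/2 = 5.275
n/ν for X = 6.496/1 = 6.496
Smallest n/ν is L → limiting reagent.
n(G) = (4/3) × 10.84 = 14.45 mol
mass = 14.45 × 168.72 = 2438 g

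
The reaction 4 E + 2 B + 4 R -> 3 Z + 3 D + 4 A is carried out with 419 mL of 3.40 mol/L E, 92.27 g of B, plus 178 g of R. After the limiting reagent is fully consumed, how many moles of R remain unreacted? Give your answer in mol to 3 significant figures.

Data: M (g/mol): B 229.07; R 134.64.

n(E) = 3.40 × 419.0/1000 = 1.425 mol
n(B) = 92.27 / 229.07 = 0.4028 mol
n(R) = 178.0 / 134.64 = 1.322 mol
n/ν for E = 1.425/4 = 0.3563
n/ν for B = 0.4028/2 = 0.2014
n/ν for R = 1.322/4 = 0.3305
Smallest n/ν is B → limiting reagent.
R consumed = (4/2) × 0.4028 = 0.8056 mol
R remaining = 1.322 − 0.8056 = 0.5164 mol

0.516 mol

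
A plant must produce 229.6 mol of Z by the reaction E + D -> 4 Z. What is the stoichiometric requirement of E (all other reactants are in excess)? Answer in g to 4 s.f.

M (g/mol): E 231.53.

13290 g

n(Z) = 229.6 mol
n(E) = (1/4) × 229.6 = 57.40 mol
mass = 57.40 × 231.53 = 13290 g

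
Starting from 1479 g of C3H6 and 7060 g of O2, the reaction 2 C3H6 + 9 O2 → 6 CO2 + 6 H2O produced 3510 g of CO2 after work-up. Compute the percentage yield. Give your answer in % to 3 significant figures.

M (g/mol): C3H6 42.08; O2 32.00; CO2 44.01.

n(C3H6) = 1479 / 42.08 = 35.15 mol
n(O2) = 7060 / 32.00 = 220.6 mol
n/ν → C3H6: 17.58, O2: 24.51; C3H6 is limiting.
theoretical n(CO2) = (6/2) × 35.15 = 105.5 mol → 4643 g
% yield = 3510 / 4643 × 100 = 75.60 %

75.6 %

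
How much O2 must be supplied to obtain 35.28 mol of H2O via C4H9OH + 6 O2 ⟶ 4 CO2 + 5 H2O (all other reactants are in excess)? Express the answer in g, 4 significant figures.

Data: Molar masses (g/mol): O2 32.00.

n(H2O) = 35.28 mol
n(O2) = (6/5) × 35.28 = 42.34 mol
mass = 42.34 × 32.00 = 1355 g

1355 g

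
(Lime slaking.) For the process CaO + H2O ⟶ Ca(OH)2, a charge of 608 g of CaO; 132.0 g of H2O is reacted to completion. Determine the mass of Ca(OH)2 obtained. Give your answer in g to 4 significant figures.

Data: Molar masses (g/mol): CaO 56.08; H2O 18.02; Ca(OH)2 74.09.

n(CaO) = 608.0 / 56.08 = 10.84 mol
n(H2O) = 132.0 / 18.02 = 7.325 mol
n/ν for CaO = 10.84/1 = 10.84
n/ν for H2O = 7.325/1 = 7.325
Smallest n/ν is H2O → limiting reagent.
n(Ca(OH)2) = (1/1) × 7.325 = 7.325 mol
mass = 7.325 × 74.09 = 542.7 g

542.7 g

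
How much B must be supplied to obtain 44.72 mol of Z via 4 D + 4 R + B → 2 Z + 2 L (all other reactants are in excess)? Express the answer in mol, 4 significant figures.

22.36 mol

n(Z) = 44.72 mol
n(B) = (1/2) × 44.72 = 22.36 mol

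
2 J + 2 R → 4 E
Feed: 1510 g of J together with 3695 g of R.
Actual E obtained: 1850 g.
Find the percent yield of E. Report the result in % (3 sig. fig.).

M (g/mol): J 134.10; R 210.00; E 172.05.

47.7 %

n(J) = 1510 / 134.10 = 11.26 mol
n(R) = 3695 / 210.00 = 17.60 mol
n/ν → J: 5.630, R: 8.800; J is limiting.
theoretical n(E) = (4/2) × 11.26 = 22.52 mol → 3875 g
% yield = 1850 / 3875 × 100 = 47.74 %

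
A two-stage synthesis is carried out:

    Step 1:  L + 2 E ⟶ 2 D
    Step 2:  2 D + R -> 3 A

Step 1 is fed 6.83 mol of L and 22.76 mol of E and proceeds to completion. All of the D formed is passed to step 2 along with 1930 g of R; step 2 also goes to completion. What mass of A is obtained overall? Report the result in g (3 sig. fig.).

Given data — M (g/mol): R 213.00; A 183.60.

3760 g

Step 1:
n(L) = 6.830 mol
n(E) = 22.76 mol
n/ν → L: 6.830, E: 11.38; L is limiting.
n(D) produced = (2/1) × 6.830 = 13.66 mol
Step 2:
n(D) available = 13.66 mol
n(R) = 1930 / 213.00 = 9.061 mol
n/ν → D: 6.830, R: 9.061; D is limiting.
n(A) = (3/2) × 13.66 = 20.49 mol
mass = 20.49 × 183.60 = 3762 g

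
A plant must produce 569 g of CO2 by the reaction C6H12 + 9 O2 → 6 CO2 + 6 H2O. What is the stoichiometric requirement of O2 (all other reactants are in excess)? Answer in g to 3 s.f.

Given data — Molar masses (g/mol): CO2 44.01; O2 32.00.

621 g

n(CO2) = 569 / 44.01 = 12.93 mol
n(O2) = (9/6) × 12.93 = 19.40 mol
mass = 19.40 × 32.00 = 620.8 g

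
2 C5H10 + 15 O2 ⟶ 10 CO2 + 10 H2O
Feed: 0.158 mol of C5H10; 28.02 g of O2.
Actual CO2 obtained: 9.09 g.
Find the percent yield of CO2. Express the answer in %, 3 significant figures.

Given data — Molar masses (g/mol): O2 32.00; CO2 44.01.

n(C5H10) = 0.1580 mol
n(O2) = 28.02 / 32.00 = 0.8756 mol
n/ν for C5H10 = 0.1580/2 = 0.07900
n/ν for O2 = 0.8756/15 = 0.05837
Smallest n/ν is O2 → limiting reagent.
theoretical n(CO2) = (10/15) × 0.8756 = 0.5837 mol → 25.69 g
% yield = 9.09 / 25.69 × 100 = 35.38 %

35.4 %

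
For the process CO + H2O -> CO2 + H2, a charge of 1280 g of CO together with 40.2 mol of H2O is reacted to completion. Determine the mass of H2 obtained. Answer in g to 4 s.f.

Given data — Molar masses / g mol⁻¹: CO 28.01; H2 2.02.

n(CO) = 1280 / 28.01 = 45.70 mol
n(H2O) = 40.20 mol
n/ν for CO = 45.70/1 = 45.70
n/ν for H2O = 40.20/1 = 40.20
Smallest n/ν is H2O → limiting reagent.
n(H2) = (1/1) × 40.20 = 40.20 mol
mass = 40.20 × 2.02 = 81.20 g

81.20 g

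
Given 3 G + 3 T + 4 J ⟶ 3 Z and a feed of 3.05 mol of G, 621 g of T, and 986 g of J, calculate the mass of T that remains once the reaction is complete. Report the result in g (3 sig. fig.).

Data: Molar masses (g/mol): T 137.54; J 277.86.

255 g

n(G) = 3.050 mol
n(T) = 621.0 / 137.54 = 4.515 mol
n(J) = 986.0 / 277.86 = 3.549 mol
n/ν for G = 3.050/3 = 1.017
n/ν for T = 4.515/3 = 1.505
n/ν for J = 3.549/4 = 0.8873
Smallest n/ν is J → limiting reagent.
T consumed = (3/4) × 3.549 = 2.662 mol
T remaining = 4.515 − 2.662 = 1.853 mol
mass = 1.853 × 137.54 = 254.9 g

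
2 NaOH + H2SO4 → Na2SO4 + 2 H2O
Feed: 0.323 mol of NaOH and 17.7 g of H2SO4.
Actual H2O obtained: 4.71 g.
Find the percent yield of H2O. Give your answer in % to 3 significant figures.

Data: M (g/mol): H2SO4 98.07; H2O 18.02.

80.9 %

n(NaOH) = 0.3230 mol
n(H2SO4) = 17.70 / 98.07 = 0.1805 mol
n/ν for NaOH = 0.3230/2 = 0.1615
n/ν for H2SO4 = 0.1805/1 = 0.1805
Smallest n/ν is NaOH → limiting reagent.
theoretical n(H2O) = (2/2) × 0.3230 = 0.3230 mol → 5.820 g
% yield = 4.71 / 5.820 × 100 = 80.93 %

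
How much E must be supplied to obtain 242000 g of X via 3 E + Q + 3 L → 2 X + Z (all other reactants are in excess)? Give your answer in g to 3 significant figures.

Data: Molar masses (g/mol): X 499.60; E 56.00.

n(X) = 242000 / 499.60 = 484.4 mol
n(E) = (3/2) × 484.4 = 726.6 mol
mass = 726.6 × 56.00 = 40690 g

40700 g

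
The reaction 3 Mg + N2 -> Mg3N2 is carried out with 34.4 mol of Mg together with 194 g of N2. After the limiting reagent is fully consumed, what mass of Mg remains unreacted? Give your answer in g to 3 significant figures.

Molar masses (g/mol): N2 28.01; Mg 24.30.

331 g

n(Mg) = 34.40 mol
n(N2) = 194.0 / 28.01 = 6.926 mol
n/ν for Mg = 34.40/3 = 11.47
n/ν for N2 = 6.926/1 = 6.926
Smallest n/ν is N2 → limiting reagent.
Mg consumed = (3/1) × 6.926 = 20.78 mol
Mg remaining = 34.40 − 20.78 = 13.62 mol
mass = 13.62 × 24.30 = 331.0 g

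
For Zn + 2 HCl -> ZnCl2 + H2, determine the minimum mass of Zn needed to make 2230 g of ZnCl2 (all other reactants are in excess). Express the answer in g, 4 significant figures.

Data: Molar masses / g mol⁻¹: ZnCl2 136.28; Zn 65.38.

n(ZnCl2) = 2230 / 136.28 = 16.36 mol
n(Zn) = (1/1) × 16.36 = 16.36 mol
mass = 16.36 × 65.38 = 1070 g

1070 g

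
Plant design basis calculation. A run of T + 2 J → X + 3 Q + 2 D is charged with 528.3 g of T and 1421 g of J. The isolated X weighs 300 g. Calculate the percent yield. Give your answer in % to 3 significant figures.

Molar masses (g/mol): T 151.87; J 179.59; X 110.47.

n(T) = 528.3 / 151.87 = 3.479 mol
n(J) = 1421 / 179.59 = 7.912 mol
n/ν → T: 3.479, J: 3.956; T is limiting.
theoretical n(X) = (1/1) × 3.479 = 3.479 mol → 384.3 g
% yield = 300 / 384.3 × 100 = 78.06 %

78.1 %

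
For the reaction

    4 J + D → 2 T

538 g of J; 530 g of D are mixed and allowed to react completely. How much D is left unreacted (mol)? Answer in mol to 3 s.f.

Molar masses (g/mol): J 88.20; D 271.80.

n(J) = 538.0 / 88.20 = 6.100 mol
n(D) = 530.0 / 271.80 = 1.950 mol
n/ν → J: 1.525, D: 1.950; J is limiting.
D consumed = (1/4) × 6.100 = 1.525 mol
D remaining = 1.950 − 1.525 = 0.4250 mol

0.425 mol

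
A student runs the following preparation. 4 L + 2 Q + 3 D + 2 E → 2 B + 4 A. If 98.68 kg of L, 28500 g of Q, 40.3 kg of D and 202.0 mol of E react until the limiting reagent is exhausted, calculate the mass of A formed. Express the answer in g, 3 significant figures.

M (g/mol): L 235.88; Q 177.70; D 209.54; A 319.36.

n(L) = 98.68×1000 / 235.88 = 418.3 mol
n(Q) = 28500 / 177.70 = 160.4 mol
n(D) = 40.30×1000 / 209.54 = 192.3 mol
n(E) = 202.0 mol
n/ν for L = 418.3/4 = 104.6
n/ν for Q = 160.4/2 = 80.20
n/ν for D = 192.3/3 = 64.10
n/ν for E = 202.0/2 = 101.0
Smallest n/ν is D → limiting reagent.
n(A) = (4/3) × 192.3 = 256.4 mol
mass = 256.4 × 319.36 = 81880 g

81900 g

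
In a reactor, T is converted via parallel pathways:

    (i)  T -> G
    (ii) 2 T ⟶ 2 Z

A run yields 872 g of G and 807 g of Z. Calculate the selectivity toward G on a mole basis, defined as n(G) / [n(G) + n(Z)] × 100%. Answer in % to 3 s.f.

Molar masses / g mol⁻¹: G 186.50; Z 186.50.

n(G) = 872 / 186.50 = 4.676 mol
n(Z) = 807 / 186.50 = 4.327 mol
selectivity = 4.676/(4.676+4.327) × 100 = 51.94 %

51.9 %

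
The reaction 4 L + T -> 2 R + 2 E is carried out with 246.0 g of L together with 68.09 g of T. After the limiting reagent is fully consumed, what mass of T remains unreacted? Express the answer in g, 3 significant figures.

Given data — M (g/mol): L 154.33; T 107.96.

n(L) = 246.0 / 154.33 = 1.594 mol
n(T) = 68.09 / 107.96 = 0.6307 mol
n/ν → L: 0.3985, T: 0.6307; L is limiting.
T consumed = (1/4) × 1.594 = 0.3985 mol
T remaining = 0.6307 − 0.3985 = 0.2322 mol
mass = 0.2322 × 107.96 = 25.07 g

25.1 g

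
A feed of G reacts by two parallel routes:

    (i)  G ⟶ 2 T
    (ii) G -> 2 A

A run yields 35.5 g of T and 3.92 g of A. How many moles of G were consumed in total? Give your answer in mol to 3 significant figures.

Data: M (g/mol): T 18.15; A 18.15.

n(T) = 35.5 / 18.15 = 1.956 mol
n(A) = 3.92 / 18.15 = 0.2160 mol
n(G) via (i) = (1/2)×1.956 = 0.9780 mol
n(G) via (ii) = (1/2)×0.2160 = 0.1080 mol
total n(G) = 0.9780 + 0.1080 = 1.086 mol

1.09 mol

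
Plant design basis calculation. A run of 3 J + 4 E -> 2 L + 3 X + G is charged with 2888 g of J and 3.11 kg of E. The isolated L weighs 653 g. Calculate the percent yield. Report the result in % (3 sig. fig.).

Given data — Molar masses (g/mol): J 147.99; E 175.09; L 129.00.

n(J) = 2888 / 147.99 = 19.51 mol
n(E) = 3.110×1000 / 175.09 = 17.76 mol
n/ν for J = 19.51/3 = 6.503
n/ν for E = 17.76/4 = 4.440
Smallest n/ν is E → limiting reagent.
theoretical n(L) = (2/4) × 17.76 = 8.880 mol → 1146 g
% yield = 653 / 1146 × 100 = 56.98 %

57.0 %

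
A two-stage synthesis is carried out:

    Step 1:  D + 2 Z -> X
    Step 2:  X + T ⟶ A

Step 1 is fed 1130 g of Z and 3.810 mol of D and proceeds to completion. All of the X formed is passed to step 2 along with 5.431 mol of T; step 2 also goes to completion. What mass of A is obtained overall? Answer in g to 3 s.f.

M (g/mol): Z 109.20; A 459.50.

Step 1:
n(Z) = 1130 / 109.20 = 10.35 mol
n(D) = 3.810 mol
n/ν for Z = 10.35/2 = 5.175
n/ν for D = 3.810/1 = 3.810
Smallest n/ν is D → limiting reagent.
n(X) produced = (1/1) × 3.810 = 3.810 mol
Step 2:
n(X) available = 3.810 mol
n(T) = 5.431 mol
n/ν for X = 3.810/1 = 3.810
n/ν for T = 5.431/1 = 5.431
Smallest n/ν is X → limiting reagent.
n(A) = (1/1) × 3.810 = 3.810 mol
mass = 3.810 × 459.50 = 1751 g

1750 g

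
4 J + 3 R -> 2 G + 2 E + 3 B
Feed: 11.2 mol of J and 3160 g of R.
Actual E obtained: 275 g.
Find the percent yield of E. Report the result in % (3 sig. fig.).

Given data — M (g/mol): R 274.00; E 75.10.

n(J) = 11.20 mol
n(R) = 3160 / 274.00 = 11.53 mol
n/ν → J: 2.800, R: 3.843; J is limiting.
theoretical n(E) = (2/4) × 11.20 = 5.600 mol → 420.6 g
% yield = 275 / 420.6 × 100 = 65.38 %

65.4 %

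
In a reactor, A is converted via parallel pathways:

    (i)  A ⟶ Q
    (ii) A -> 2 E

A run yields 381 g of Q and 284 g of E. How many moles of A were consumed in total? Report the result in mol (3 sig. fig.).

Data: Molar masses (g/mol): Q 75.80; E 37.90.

n(Q) = 381 / 75.80 = 5.026 mol
n(E) = 284 / 37.90 = 7.493 mol
n(A) via (i) = (1/1)×5.026 = 5.026 mol
n(A) via (ii) = (1/2)×7.493 = 3.747 mol
total n(A) = 5.026 + 3.747 = 8.773 mol

8.77 mol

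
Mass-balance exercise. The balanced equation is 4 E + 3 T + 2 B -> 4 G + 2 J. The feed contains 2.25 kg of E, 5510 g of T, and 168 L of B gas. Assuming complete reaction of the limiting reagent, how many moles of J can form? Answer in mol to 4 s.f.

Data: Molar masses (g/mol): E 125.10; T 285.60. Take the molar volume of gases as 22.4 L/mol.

7.500 mol

n(E) = 2.250×1000 / 125.10 = 17.99 mol
n(T) = 5510 / 285.60 = 19.29 mol
n(B) = 168.0 / 22.4 = 7.500 mol
n/ν → E: 4.498, T: 6.430, B: 3.750; B is limiting.
n(J) = (2/2) × 7.500 = 7.500 mol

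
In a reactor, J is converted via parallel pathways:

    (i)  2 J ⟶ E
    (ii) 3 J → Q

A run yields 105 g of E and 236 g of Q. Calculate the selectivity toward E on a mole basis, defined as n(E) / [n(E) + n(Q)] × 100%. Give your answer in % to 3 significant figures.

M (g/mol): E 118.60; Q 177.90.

40.0 %

n(E) = 105 / 118.60 = 0.8853 mol
n(Q) = 236 / 177.90 = 1.327 mol
selectivity = 0.8853/(0.8853+1.327) × 100 = 40.02 %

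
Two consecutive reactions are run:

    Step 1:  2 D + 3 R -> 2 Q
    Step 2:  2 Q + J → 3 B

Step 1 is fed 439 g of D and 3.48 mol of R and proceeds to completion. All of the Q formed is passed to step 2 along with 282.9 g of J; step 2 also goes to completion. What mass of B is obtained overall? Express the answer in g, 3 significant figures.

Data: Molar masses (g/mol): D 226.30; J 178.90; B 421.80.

Step 1:
n(D) = 439.0 / 226.30 = 1.940 mol
n(R) = 3.480 mol
n/ν → D: 0.9700, R: 1.160; D is limiting.
n(Q) produced = (2/2) × 1.940 = 1.940 mol
Step 2:
n(Q) available = 1.940 mol
n(J) = 282.9 / 178.90 = 1.581 mol
n/ν → Q: 0.9700, J: 1.581; Q is limiting.
n(B) = (3/2) × 1.940 = 2.910 mol
mass = 2.910 × 421.80 = 1227 g

1230 g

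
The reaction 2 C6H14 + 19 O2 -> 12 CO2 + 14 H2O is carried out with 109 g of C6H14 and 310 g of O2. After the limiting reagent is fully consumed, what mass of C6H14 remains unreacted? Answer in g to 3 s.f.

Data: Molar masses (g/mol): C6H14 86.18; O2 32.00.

n(C6H14) = 109.0 / 86.18 = 1.265 mol
n(O2) = 310.0 / 32.00 = 9.688 mol
n/ν → C6H14: 0.6325, O2: 0.5099; O2 is limiting.
C6H14 consumed = (2/19) × 9.688 = 1.020 mol
C6H14 remaining = 1.265 − 1.020 = 0.2450 mol
mass = 0.2450 × 86.18 = 21.11 g

21.1 g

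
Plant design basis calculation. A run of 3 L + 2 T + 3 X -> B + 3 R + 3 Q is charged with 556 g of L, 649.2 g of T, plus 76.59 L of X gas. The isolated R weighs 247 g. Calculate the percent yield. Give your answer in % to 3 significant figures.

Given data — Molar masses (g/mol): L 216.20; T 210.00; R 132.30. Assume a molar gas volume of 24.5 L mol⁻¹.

n(L) = 556.0 / 216.20 = 2.572 mol
n(T) = 649.2 / 210.00 = 3.091 mol
n(X) = 76.59 / 24.5 = 3.126 mol
n/ν → L: 0.8573, T: 1.546, X: 1.042; L is limiting.
theoretical n(R) = (3/3) × 2.572 = 2.572 mol → 340.3 g
% yield = 247 / 340.3 × 100 = 72.58 %

72.6 %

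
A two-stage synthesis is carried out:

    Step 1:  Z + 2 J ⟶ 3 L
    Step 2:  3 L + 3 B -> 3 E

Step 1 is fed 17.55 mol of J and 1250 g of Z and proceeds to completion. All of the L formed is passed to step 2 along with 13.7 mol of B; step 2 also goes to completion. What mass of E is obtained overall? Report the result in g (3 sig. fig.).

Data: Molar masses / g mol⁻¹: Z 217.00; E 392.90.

Step 1:
n(J) = 17.55 mol
n(Z) = 1250 / 217.00 = 5.760 mol
n/ν → J: 8.775, Z: 5.760; Z is limiting.
n(L) produced = (3/1) × 5.760 = 17.28 mol
Step 2:
n(L) available = 17.28 mol
n(B) = 13.70 mol
n/ν → L: 5.760, B: 4.567; B is limiting.
n(E) = (3/3) × 13.70 = 13.70 mol
mass = 13.70 × 392.90 = 5383 g

5380 g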